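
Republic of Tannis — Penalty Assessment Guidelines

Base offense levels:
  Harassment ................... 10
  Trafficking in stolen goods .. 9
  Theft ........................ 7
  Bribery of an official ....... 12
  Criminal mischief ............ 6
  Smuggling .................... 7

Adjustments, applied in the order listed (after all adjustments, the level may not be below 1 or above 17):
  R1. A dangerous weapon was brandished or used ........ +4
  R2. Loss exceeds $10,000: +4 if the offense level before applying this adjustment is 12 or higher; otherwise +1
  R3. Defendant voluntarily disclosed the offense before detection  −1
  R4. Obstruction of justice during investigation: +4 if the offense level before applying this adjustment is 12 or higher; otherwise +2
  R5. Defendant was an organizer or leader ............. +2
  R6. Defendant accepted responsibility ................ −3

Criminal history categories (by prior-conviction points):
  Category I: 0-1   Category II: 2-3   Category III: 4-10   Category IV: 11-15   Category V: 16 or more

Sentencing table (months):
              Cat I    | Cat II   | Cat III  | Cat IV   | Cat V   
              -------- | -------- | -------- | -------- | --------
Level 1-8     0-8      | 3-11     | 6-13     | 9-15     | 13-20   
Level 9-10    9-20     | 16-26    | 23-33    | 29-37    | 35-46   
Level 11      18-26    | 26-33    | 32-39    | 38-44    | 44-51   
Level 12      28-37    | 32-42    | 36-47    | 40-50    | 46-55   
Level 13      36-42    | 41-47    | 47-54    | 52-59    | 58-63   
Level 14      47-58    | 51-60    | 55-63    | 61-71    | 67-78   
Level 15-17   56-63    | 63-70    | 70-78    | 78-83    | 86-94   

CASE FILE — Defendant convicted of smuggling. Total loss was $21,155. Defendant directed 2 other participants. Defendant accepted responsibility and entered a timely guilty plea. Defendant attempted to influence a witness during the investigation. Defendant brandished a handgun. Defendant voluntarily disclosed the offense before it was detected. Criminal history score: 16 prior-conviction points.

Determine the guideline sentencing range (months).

46-55 months

Base offense level for smuggling: 7.
R1 applies: 7 + 4 = 11.
R2 applies (level before this adjustment is 11 < 12, so +1): 11 + 1 = 12.
R3 applies: 12 − 1 = 11.
R4 applies (level before this adjustment is 11 < 12, so +2): 11 + 2 = 13.
R5 applies: 13 + 2 = 15.
R6 applies: 15 − 3 = 12.
Final offense level: 12.
Criminal history: 16 prior points → Category V (16+).
Level 12 falls in the 12 band.
Grid: Level 12 × Category V = 46-55 months.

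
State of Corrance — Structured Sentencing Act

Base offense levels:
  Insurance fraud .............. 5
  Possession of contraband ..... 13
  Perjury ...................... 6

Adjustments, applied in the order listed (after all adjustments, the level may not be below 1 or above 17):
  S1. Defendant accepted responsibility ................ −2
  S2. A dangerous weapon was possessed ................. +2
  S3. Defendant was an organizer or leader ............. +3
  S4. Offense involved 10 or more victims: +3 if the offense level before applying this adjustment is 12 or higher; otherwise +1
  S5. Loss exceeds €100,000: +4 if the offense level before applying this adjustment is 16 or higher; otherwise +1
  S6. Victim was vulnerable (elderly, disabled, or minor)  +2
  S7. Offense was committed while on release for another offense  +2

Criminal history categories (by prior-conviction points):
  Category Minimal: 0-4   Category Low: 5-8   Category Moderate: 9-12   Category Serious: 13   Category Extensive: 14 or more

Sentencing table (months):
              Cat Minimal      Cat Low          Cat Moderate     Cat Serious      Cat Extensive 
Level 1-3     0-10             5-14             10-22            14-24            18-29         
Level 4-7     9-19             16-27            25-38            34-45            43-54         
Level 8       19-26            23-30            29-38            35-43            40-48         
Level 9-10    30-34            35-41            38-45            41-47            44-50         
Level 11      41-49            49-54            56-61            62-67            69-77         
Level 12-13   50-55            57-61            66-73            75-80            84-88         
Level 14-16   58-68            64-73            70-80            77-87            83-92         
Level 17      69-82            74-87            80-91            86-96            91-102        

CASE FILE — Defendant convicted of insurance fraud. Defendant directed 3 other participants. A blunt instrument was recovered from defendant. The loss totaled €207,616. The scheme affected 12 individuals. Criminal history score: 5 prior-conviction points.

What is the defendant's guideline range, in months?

57-61 months

Base offense level for insurance fraud: 5.
S2 applies: 5 + 2 = 7.
S3 applies: 7 + 3 = 10.
S4 applies (level before this adjustment is 10 < 12, so +1): 10 + 1 = 11.
S5 applies (level before this adjustment is 11 < 16, so +1): 11 + 1 = 12.
S7 does not apply.
Final offense level: 12.
Criminal history: 5 prior points → Category Low (5-8).
Level 12 falls in the 12-13 band.
Grid: Level 12-13 × Category Low = 57-61 months.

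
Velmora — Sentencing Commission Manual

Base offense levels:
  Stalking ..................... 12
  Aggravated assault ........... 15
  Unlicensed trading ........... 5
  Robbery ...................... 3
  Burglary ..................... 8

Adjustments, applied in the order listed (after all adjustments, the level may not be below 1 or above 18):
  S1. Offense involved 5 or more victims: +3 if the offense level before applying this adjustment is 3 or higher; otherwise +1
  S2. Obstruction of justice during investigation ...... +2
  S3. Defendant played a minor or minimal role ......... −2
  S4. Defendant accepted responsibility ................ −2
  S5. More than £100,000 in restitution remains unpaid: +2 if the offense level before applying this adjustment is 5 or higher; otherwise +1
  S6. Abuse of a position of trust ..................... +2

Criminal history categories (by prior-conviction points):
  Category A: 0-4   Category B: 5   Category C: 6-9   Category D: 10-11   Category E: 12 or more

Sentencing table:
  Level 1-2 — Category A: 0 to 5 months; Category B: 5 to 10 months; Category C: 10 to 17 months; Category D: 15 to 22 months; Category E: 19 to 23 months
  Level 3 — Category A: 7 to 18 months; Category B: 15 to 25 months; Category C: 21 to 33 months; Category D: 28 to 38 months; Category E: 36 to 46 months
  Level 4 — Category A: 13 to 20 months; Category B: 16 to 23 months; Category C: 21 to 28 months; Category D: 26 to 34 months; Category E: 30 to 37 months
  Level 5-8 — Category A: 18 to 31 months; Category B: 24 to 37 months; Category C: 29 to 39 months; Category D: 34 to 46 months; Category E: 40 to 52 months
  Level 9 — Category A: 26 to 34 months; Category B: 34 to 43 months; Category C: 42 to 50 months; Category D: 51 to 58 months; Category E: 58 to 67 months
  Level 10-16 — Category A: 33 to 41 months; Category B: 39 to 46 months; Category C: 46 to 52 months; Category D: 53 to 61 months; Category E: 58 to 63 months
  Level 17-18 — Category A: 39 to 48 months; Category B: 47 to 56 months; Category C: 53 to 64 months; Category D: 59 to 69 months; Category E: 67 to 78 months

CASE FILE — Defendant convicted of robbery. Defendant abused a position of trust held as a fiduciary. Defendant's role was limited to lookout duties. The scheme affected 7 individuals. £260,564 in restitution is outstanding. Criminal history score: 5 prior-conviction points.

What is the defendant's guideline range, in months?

Base offense level for robbery: 3.
S1 applies (level before this adjustment is 3 ≥ 3, so +3): 3 + 3 = 6.
S3 applies: 6 − 2 = 4.
S4 does not apply.
S5 applies (level before this adjustment is 4 < 5, so +1): 4 + 1 = 5.
S6 applies: 5 + 2 = 7.
Final offense level: 7.
Criminal history: 5 prior points → Category B (5).
Level 7 falls in the 5-8 band.
Grid: Level 5-8 × Category B = 24-37 months.

24-37 months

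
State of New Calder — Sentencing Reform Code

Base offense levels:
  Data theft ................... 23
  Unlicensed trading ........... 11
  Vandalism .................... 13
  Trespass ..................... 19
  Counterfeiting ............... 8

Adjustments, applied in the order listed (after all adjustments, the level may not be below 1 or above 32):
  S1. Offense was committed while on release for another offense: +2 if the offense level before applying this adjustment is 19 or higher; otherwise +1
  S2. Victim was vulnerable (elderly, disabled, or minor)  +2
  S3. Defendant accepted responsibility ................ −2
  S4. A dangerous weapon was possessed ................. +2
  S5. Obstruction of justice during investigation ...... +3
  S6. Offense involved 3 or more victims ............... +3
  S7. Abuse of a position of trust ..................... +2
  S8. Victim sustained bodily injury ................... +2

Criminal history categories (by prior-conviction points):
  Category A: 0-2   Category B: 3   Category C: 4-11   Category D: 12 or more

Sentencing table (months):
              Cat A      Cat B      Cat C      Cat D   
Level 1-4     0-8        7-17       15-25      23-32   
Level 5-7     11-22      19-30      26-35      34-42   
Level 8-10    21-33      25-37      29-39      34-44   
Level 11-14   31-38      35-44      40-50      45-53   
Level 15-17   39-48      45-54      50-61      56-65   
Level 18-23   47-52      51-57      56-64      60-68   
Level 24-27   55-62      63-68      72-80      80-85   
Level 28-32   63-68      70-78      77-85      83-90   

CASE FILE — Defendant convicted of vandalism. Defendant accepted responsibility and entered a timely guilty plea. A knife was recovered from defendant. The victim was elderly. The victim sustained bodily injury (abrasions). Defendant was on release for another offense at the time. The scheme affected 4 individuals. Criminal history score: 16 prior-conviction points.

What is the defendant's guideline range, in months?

Base offense level for vandalism: 13.
S1 applies (level before this adjustment is 13 < 19, so +1): 13 + 1 = 14.
S2 applies: 14 + 2 = 16.
S3 applies: 16 − 2 = 14.
S4 applies: 14 + 2 = 16.
S5 does not apply.
S6 applies: 16 + 3 = 19.
S8 applies: 19 + 2 = 21.
Final offense level: 21.
Criminal history: 16 prior points → Category D (12+).
Level 21 falls in the 18-23 band.
Grid: Level 18-23 × Category D = 60-68 months.

60-68 months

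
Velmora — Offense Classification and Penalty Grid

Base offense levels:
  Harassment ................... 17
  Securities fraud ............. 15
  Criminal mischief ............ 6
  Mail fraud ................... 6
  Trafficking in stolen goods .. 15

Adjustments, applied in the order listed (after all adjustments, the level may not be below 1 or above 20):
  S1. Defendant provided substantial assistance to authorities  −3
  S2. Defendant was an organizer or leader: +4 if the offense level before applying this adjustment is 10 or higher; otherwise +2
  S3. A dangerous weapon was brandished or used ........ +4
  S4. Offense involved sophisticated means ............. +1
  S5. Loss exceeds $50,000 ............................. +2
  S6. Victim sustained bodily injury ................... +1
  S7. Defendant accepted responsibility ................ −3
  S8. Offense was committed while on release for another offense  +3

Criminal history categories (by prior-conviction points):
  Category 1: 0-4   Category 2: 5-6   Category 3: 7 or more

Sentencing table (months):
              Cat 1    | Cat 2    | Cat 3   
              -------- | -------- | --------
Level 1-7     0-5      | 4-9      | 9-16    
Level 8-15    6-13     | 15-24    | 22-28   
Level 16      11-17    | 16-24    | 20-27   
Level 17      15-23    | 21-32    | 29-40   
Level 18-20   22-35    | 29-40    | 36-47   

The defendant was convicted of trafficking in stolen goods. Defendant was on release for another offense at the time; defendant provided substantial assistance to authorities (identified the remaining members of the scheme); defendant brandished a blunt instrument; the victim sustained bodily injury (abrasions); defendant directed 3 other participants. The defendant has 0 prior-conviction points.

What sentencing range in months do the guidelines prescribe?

Base offense level for trafficking in stolen goods: 15.
S1 applies: 15 − 3 = 12.
S2 applies (level before this adjustment is 12 ≥ 10, so +4): 12 + 4 = 16.
S3 applies: 16 + 4 = 20.
S5 does not apply.
S6 applies: 20 + 1 = 21.
S8 applies: 21 + 3 = 24.
Level 24 exceeds the maximum of 20; capped at 20.
Final offense level: 20.
Criminal history: 0 prior points → Category 1 (0-4).
Level 20 falls in the 18-20 band.
Grid: Level 18-20 × Category 1 = 22-35 months.

22-35 months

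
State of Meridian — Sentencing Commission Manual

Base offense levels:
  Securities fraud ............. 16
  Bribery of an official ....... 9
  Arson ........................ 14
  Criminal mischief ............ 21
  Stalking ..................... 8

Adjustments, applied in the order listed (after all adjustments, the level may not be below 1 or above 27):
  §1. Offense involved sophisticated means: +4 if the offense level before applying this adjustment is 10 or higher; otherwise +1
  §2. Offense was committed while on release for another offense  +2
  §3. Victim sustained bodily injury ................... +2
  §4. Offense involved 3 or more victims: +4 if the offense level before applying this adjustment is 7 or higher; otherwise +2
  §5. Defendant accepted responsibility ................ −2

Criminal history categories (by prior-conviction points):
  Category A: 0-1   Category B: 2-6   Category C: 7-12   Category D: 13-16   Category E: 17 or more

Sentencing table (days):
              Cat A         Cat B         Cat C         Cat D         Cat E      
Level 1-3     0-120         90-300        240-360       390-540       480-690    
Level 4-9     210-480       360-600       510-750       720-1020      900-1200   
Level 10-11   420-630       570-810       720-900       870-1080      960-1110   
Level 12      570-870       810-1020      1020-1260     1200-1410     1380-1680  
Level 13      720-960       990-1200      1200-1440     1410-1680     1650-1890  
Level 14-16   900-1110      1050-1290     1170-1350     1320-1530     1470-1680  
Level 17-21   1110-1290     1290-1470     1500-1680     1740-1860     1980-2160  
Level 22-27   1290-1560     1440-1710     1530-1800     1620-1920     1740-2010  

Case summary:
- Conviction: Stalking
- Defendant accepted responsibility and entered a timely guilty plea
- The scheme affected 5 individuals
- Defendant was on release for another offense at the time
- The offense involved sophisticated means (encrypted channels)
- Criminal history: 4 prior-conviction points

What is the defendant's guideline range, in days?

990-1200 days

Base offense level for stalking: 8.
§1 applies (level before this adjustment is 8 < 10, so +1): 8 + 1 = 9.
§2 applies: 9 + 2 = 11.
§3 does not apply.
§4 applies (level before this adjustment is 11 ≥ 7, so +4): 11 + 4 = 15.
§5 applies: 15 − 2 = 13.
Final offense level: 13.
Criminal history: 4 prior points → Category B (2-6).
Level 13 falls in the 13 band.
Grid: Level 13 × Category B = 990-1200 days.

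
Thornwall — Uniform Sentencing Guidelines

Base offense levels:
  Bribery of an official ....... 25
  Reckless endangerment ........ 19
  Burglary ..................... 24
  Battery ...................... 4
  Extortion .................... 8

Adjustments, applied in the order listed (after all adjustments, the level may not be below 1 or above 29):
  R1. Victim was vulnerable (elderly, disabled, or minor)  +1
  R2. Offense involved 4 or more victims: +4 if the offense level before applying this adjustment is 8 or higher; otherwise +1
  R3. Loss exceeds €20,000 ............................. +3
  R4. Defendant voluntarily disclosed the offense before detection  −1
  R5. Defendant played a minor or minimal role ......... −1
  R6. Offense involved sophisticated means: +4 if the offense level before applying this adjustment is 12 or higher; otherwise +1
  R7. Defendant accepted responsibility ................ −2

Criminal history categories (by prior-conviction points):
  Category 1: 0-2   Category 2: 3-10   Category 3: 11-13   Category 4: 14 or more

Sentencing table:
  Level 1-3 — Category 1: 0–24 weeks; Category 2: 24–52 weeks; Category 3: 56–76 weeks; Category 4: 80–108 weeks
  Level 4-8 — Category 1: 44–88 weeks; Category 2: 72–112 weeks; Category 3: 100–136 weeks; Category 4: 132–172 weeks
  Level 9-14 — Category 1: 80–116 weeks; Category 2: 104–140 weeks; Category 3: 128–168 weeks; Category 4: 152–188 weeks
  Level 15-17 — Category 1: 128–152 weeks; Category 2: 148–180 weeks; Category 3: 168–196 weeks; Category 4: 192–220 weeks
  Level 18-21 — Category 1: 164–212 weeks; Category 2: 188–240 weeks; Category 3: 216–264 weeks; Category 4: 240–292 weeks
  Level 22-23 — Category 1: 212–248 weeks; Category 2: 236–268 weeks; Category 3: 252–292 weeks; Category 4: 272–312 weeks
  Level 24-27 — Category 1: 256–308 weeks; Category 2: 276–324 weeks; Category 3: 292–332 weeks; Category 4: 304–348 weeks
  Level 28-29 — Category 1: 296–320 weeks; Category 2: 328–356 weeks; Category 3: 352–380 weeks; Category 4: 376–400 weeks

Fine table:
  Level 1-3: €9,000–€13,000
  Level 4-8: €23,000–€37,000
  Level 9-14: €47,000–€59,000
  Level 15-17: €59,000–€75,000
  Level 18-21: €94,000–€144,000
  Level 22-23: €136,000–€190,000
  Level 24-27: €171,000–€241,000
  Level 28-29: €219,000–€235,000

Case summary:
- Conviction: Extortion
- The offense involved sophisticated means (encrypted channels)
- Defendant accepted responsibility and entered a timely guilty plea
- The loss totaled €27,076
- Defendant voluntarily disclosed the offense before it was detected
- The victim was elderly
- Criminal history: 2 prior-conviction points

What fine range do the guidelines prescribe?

Base offense level for extortion: 8.
R1 applies: 8 + 1 = 9.
R3 applies: 9 + 3 = 12.
R4 applies: 12 − 1 = 11.
R5 does not apply.
R6 applies (level before this adjustment is 11 < 12, so +1): 11 + 1 = 12.
R7 applies: 12 − 2 = 10.
Final offense level: 10.
Level 10 falls in the 9-14 band.
Fine table: Level 9-14 → €47,000–€59,000.

€47,000–€59,000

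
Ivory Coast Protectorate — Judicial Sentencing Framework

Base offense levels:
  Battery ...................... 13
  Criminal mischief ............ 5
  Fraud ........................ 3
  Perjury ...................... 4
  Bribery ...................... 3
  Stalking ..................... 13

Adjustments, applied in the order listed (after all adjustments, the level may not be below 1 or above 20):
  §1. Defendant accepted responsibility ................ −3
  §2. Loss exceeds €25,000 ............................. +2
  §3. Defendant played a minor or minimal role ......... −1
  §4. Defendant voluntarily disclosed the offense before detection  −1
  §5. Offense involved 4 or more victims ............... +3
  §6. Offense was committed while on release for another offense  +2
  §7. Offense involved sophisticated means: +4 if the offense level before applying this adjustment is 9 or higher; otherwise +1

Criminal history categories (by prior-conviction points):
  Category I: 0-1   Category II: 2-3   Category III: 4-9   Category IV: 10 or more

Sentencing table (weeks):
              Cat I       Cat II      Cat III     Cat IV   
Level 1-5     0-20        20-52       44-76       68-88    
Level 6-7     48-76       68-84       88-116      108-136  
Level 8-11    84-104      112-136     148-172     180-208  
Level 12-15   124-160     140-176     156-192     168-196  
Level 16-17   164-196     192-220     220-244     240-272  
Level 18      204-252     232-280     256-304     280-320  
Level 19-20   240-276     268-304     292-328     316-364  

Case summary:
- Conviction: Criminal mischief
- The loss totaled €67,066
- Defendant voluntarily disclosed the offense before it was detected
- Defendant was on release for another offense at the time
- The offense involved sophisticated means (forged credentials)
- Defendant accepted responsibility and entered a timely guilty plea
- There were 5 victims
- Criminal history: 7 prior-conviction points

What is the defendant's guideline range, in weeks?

Base offense level for criminal mischief: 5.
§1 applies: 5 − 3 = 2.
§2 applies: 2 + 2 = 4.
§4 applies: 4 − 1 = 3.
§5 applies: 3 + 3 = 6.
§6 applies: 6 + 2 = 8.
§7 applies (level before this adjustment is 8 < 9, so +1): 8 + 1 = 9.
Final offense level: 9.
Criminal history: 7 prior points → Category III (4-9).
Level 9 falls in the 8-11 band.
Grid: Level 8-11 × Category III = 148-172 weeks.

148-172 weeks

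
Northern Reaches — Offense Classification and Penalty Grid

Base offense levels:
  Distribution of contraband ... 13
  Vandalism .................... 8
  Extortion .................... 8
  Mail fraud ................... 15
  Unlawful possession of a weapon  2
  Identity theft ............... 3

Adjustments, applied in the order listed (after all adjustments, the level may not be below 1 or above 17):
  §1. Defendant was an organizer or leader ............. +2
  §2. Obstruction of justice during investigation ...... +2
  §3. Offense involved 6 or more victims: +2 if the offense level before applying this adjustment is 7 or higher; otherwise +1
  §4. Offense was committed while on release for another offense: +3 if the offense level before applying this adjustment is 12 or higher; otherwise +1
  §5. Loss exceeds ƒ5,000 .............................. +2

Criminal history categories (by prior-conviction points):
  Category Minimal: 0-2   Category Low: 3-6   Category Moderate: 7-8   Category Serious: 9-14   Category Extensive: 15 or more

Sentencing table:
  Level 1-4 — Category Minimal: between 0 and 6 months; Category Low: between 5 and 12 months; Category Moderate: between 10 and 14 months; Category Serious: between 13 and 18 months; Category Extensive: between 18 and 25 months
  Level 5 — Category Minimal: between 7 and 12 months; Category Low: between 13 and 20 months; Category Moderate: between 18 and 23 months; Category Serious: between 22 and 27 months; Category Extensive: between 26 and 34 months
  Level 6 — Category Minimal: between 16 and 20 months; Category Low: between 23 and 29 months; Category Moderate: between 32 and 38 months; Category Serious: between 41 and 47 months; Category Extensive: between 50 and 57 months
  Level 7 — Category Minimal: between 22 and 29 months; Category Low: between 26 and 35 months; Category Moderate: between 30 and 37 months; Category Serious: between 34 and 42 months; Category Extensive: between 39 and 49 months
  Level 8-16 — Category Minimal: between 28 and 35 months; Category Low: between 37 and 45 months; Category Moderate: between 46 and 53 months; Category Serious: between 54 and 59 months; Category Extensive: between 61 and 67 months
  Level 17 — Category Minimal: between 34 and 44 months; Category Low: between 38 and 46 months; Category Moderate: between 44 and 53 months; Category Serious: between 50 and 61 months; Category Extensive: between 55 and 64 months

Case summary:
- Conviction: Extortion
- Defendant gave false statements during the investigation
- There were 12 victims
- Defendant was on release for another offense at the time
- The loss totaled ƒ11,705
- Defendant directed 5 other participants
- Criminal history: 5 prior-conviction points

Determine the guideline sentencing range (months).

Base offense level for extortion: 8.
§1 applies: 8 + 2 = 10.
§2 applies: 10 + 2 = 12.
§3 applies (level before this adjustment is 12 ≥ 7, so +2): 12 + 2 = 14.
§4 applies (level before this adjustment is 14 ≥ 12, so +3): 14 + 3 = 17.
§5 applies: 17 + 2 = 19.
Level 19 exceeds the maximum of 17; capped at 17.
Final offense level: 17.
Criminal history: 5 prior points → Category Low (3-6).
Level 17 falls in the 17 band.
Grid: Level 17 × Category Low = 38-46 months.

38-46 months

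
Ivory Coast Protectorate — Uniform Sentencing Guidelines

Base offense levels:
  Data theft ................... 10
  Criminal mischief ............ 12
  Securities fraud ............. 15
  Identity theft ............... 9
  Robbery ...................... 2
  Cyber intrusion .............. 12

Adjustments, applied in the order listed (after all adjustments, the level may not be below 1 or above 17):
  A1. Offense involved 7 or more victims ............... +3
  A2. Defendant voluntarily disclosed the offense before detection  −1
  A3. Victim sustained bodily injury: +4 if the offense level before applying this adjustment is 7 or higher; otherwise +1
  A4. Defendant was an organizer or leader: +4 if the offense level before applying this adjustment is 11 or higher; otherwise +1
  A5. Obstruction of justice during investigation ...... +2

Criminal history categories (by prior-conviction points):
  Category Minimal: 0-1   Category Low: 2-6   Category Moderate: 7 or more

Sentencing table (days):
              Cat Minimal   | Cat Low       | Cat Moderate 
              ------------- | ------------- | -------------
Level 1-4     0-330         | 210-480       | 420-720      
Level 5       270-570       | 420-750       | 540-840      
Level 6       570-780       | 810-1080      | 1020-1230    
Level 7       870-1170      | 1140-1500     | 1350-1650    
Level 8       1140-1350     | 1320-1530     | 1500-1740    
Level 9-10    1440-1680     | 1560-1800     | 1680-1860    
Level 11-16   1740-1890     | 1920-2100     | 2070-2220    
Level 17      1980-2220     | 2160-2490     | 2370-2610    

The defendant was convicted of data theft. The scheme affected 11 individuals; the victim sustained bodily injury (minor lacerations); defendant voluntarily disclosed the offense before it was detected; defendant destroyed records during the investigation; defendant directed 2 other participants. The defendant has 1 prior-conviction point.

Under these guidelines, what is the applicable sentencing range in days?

1980-2220 days

Base offense level for data theft: 10.
A1 applies: 10 + 3 = 13.
A2 applies: 13 − 1 = 12.
A3 applies (level before this adjustment is 12 ≥ 7, so +4): 12 + 4 = 16.
A4 applies (level before this adjustment is 16 ≥ 11, so +4): 16 + 4 = 20.
A5 applies: 20 + 2 = 22.
Level 22 exceeds the maximum of 17; capped at 17.
Final offense level: 17.
Criminal history: 1 prior point → Category Minimal (0-1).
Level 17 falls in the 17 band.
Grid: Level 17 × Category Minimal = 1980-2220 days.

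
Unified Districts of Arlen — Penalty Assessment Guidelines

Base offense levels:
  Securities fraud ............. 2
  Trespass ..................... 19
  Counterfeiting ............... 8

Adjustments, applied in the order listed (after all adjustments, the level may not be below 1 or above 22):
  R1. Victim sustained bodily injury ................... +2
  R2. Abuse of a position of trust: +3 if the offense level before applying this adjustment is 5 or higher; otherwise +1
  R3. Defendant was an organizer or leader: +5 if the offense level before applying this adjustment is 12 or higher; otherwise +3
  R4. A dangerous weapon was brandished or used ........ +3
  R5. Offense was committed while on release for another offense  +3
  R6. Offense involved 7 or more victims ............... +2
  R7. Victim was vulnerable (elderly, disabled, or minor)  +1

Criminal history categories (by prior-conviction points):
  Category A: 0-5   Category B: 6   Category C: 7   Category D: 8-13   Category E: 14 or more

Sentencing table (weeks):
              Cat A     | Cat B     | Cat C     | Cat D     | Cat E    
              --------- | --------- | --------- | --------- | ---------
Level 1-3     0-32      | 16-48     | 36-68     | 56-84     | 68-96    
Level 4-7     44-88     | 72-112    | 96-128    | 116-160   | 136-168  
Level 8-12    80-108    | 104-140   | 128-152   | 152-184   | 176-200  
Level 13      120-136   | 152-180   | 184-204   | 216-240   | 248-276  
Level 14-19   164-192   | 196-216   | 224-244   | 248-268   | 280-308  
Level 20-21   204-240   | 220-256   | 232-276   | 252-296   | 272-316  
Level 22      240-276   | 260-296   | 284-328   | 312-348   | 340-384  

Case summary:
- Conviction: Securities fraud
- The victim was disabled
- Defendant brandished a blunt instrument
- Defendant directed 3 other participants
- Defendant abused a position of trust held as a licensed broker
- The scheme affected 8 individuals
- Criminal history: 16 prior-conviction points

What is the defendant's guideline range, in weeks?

176-200 weeks

Base offense level for securities fraud: 2.
R2 applies (level before this adjustment is 2 < 5, so +1): 2 + 1 = 3.
R3 applies (level before this adjustment is 3 < 12, so +3): 3 + 3 = 6.
R4 applies: 6 + 3 = 9.
R5 does not apply.
R6 applies: 9 + 2 = 11.
R7 applies: 11 + 1 = 12.
Final offense level: 12.
Criminal history: 16 prior points → Category E (14+).
Level 12 falls in the 8-12 band.
Grid: Level 8-12 × Category E = 176-200 weeks.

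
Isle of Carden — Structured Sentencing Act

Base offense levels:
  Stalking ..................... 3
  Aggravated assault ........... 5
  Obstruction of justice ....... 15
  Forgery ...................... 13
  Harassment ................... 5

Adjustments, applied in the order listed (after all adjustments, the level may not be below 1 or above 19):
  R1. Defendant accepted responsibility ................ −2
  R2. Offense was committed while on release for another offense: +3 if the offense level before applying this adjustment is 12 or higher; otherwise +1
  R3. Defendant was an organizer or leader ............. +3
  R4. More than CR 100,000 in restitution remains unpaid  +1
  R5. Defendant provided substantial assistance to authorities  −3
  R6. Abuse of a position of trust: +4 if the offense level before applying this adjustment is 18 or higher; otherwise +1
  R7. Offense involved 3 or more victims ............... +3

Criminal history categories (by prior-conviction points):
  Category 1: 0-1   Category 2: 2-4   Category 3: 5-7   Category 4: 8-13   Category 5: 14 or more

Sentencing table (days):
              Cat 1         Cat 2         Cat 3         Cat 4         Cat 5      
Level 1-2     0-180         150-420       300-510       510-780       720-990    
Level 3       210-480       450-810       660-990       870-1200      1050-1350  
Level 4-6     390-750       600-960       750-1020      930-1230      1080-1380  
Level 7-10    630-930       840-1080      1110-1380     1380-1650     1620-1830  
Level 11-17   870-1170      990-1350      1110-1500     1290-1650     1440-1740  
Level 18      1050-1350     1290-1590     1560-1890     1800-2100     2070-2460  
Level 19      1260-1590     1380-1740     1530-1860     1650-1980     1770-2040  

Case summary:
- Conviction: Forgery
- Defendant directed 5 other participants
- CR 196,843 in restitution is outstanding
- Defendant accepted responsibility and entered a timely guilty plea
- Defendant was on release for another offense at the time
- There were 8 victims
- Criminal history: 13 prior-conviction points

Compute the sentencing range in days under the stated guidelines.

Base offense level for forgery: 13.
R1 applies: 13 − 2 = 11.
R2 applies (level before this adjustment is 11 < 12, so +1): 11 + 1 = 12.
R3 applies: 12 + 3 = 15.
R4 applies: 15 + 1 = 16.
R6 does not apply.
R7 applies: 16 + 3 = 19.
Final offense level: 19.
Criminal history: 13 prior points → Category 4 (8-13).
Level 19 falls in the 19 band.
Grid: Level 19 × Category 4 = 1650-1980 days.

1650-1980 days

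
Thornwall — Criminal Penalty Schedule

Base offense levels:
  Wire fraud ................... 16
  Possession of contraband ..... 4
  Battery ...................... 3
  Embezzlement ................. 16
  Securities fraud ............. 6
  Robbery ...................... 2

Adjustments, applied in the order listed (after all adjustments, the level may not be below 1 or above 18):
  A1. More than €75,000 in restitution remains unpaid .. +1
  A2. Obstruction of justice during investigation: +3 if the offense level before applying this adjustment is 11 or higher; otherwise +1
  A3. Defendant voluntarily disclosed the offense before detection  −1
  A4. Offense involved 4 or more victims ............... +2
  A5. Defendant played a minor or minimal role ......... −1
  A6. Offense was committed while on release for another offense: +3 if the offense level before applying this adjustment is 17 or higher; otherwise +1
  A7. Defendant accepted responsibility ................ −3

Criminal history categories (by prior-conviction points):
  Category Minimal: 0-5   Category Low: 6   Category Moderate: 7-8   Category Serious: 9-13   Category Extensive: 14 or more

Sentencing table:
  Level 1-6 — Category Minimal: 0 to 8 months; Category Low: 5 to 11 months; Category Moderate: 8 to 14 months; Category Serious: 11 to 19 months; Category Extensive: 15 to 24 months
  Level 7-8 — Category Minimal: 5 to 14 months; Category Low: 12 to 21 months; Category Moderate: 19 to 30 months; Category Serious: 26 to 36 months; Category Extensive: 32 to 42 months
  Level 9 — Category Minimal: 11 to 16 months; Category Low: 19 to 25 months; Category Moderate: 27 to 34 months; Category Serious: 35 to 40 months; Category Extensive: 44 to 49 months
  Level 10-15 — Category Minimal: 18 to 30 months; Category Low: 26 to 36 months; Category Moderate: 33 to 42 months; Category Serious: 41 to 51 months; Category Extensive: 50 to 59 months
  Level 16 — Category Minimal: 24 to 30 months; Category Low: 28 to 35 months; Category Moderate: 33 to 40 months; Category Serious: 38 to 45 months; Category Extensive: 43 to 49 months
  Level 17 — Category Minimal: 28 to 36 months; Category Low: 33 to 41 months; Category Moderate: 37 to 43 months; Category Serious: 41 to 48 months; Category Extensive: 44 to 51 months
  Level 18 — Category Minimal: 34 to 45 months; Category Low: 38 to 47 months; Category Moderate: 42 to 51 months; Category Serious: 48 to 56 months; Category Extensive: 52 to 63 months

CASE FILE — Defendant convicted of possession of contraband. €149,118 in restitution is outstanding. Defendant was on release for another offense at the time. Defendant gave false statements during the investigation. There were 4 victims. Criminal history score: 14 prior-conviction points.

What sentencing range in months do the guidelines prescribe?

44-49 months

Base offense level for possession of contraband: 4.
A1 applies: 4 + 1 = 5.
A2 applies (level before this adjustment is 5 < 11, so +1): 5 + 1 = 6.
A3 does not apply.
A4 applies: 6 + 2 = 8.
A5 does not apply.
A6 applies (level before this adjustment is 8 < 17, so +1): 8 + 1 = 9.
Final offense level: 9.
Criminal history: 14 prior points → Category Extensive (14+).
Level 9 falls in the 9 band.
Grid: Level 9 × Category Extensive = 44-49 months.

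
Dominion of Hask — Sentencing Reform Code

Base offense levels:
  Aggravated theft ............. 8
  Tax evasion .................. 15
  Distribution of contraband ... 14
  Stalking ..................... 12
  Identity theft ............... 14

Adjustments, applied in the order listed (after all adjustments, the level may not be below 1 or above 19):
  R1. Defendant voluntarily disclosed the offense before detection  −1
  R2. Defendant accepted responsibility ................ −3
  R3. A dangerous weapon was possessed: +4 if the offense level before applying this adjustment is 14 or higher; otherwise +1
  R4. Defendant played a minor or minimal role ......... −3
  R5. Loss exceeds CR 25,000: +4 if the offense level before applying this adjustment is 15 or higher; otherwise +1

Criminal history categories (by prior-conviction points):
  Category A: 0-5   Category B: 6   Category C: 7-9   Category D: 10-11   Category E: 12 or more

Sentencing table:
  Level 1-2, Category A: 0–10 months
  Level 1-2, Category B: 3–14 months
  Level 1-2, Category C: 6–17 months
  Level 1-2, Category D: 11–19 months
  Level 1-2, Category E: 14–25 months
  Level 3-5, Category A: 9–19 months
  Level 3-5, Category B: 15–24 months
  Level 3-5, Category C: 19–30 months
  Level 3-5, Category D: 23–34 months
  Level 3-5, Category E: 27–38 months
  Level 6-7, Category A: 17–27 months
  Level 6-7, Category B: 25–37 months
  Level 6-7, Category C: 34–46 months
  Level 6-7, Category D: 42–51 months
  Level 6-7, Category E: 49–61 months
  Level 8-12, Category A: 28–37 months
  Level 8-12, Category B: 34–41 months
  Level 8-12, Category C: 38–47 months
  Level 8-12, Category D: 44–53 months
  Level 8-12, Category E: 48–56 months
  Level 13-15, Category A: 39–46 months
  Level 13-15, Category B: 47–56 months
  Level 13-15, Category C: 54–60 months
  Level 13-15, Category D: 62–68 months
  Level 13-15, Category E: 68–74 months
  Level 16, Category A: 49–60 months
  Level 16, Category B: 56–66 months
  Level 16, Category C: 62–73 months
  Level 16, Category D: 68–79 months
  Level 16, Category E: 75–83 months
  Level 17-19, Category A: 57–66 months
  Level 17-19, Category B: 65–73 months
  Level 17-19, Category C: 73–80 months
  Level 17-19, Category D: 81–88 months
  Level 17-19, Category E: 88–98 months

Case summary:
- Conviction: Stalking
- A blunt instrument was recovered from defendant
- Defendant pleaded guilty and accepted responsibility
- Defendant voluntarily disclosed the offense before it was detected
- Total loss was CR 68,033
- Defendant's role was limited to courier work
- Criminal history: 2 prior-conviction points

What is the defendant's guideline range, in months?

Base offense level for stalking: 12.
R1 applies: 12 − 1 = 11.
R2 applies: 11 − 3 = 8.
R3 applies (level before this adjustment is 8 < 14, so +1): 8 + 1 = 9.
R4 applies: 9 − 3 = 6.
R5 applies (level before this adjustment is 6 < 15, so +1): 6 + 1 = 7.
Final offense level: 7.
Criminal history: 2 prior points → Category A (0-5).
Level 7 falls in the 6-7 band.
Grid: Level 6-7 × Category A = 17-27 months.

17-27 months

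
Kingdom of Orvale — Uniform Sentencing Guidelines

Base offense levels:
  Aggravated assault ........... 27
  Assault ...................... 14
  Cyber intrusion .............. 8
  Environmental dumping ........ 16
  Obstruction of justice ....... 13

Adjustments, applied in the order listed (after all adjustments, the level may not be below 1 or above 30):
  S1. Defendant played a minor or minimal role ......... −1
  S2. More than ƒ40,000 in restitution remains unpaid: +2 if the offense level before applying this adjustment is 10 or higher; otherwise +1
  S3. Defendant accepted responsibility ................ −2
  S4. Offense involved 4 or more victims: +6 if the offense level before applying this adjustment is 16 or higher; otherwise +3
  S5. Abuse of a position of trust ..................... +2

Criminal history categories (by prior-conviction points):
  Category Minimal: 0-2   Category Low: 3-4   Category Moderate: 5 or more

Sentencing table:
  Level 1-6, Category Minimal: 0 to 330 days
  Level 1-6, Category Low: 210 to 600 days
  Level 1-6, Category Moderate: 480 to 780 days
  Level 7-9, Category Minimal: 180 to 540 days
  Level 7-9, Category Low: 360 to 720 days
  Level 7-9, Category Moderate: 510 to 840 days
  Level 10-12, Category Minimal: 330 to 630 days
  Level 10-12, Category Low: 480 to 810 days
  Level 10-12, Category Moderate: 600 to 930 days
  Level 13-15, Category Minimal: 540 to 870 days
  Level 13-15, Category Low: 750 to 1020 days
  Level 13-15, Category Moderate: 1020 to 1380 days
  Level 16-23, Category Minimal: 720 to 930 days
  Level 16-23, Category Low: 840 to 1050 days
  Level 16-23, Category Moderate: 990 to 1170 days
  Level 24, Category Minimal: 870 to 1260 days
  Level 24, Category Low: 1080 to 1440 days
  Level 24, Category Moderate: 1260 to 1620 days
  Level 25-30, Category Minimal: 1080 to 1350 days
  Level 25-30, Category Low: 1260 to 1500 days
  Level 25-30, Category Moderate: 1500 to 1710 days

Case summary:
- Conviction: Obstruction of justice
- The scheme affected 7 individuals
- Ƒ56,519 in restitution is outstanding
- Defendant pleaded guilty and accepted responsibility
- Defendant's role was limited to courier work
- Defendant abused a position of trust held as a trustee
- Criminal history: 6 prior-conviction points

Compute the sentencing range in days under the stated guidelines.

990-1170 days

Base offense level for obstruction of justice: 13.
S1 applies: 13 − 1 = 12.
S2 applies (level before this adjustment is 12 ≥ 10, so +2): 12 + 2 = 14.
S3 applies: 14 − 2 = 12.
S4 applies (level before this adjustment is 12 < 16, so +3): 12 + 3 = 15.
S5 applies: 15 + 2 = 17.
Final offense level: 17.
Criminal history: 6 prior points → Category Moderate (5+).
Level 17 falls in the 16-23 band.
Grid: Level 16-23 × Category Moderate = 990-1170 days.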